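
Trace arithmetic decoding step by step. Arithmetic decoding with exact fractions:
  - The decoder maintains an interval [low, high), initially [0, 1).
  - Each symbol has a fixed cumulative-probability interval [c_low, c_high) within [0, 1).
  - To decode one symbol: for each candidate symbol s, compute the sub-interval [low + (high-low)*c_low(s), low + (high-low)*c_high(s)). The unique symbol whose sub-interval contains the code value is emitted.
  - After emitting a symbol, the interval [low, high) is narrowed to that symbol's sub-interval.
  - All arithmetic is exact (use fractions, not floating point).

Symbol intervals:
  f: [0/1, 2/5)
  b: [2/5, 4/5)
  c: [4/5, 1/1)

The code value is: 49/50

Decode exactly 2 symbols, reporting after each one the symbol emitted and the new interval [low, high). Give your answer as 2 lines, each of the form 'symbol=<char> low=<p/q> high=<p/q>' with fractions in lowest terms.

Step 1: interval [0/1, 1/1), width = 1/1 - 0/1 = 1/1
  'f': [0/1 + 1/1*0/1, 0/1 + 1/1*2/5) = [0/1, 2/5)
  'b': [0/1 + 1/1*2/5, 0/1 + 1/1*4/5) = [2/5, 4/5)
  'c': [0/1 + 1/1*4/5, 0/1 + 1/1*1/1) = [4/5, 1/1) <- contains code 49/50
  emit 'c', narrow to [4/5, 1/1)
Step 2: interval [4/5, 1/1), width = 1/1 - 4/5 = 1/5
  'f': [4/5 + 1/5*0/1, 4/5 + 1/5*2/5) = [4/5, 22/25)
  'b': [4/5 + 1/5*2/5, 4/5 + 1/5*4/5) = [22/25, 24/25)
  'c': [4/5 + 1/5*4/5, 4/5 + 1/5*1/1) = [24/25, 1/1) <- contains code 49/50
  emit 'c', narrow to [24/25, 1/1)

Answer: symbol=c low=4/5 high=1/1
symbol=c low=24/25 high=1/1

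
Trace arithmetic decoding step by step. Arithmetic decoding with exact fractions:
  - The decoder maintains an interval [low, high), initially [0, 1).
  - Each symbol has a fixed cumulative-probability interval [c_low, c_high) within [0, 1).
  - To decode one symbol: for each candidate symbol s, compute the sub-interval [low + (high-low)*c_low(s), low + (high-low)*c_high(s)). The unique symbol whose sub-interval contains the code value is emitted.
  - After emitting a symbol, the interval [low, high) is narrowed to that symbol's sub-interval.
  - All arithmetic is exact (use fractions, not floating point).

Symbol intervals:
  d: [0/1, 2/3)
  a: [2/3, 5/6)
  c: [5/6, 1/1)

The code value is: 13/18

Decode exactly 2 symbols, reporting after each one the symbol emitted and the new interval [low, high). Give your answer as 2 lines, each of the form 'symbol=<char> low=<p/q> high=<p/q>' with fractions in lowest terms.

Answer: symbol=a low=2/3 high=5/6
symbol=d low=2/3 high=7/9

Derivation:
Step 1: interval [0/1, 1/1), width = 1/1 - 0/1 = 1/1
  'd': [0/1 + 1/1*0/1, 0/1 + 1/1*2/3) = [0/1, 2/3)
  'a': [0/1 + 1/1*2/3, 0/1 + 1/1*5/6) = [2/3, 5/6) <- contains code 13/18
  'c': [0/1 + 1/1*5/6, 0/1 + 1/1*1/1) = [5/6, 1/1)
  emit 'a', narrow to [2/3, 5/6)
Step 2: interval [2/3, 5/6), width = 5/6 - 2/3 = 1/6
  'd': [2/3 + 1/6*0/1, 2/3 + 1/6*2/3) = [2/3, 7/9) <- contains code 13/18
  'a': [2/3 + 1/6*2/3, 2/3 + 1/6*5/6) = [7/9, 29/36)
  'c': [2/3 + 1/6*5/6, 2/3 + 1/6*1/1) = [29/36, 5/6)
  emit 'd', narrow to [2/3, 7/9)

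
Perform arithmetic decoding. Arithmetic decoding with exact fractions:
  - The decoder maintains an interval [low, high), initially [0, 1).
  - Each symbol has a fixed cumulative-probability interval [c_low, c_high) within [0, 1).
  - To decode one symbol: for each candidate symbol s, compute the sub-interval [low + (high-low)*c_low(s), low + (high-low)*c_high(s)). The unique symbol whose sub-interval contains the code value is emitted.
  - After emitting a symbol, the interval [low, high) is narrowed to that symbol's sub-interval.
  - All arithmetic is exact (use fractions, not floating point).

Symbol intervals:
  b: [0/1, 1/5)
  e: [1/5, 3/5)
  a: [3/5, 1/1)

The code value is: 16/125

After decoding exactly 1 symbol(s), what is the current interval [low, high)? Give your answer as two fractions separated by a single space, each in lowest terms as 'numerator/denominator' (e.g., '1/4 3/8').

Step 1: interval [0/1, 1/1), width = 1/1 - 0/1 = 1/1
  'b': [0/1 + 1/1*0/1, 0/1 + 1/1*1/5) = [0/1, 1/5) <- contains code 16/125
  'e': [0/1 + 1/1*1/5, 0/1 + 1/1*3/5) = [1/5, 3/5)
  'a': [0/1 + 1/1*3/5, 0/1 + 1/1*1/1) = [3/5, 1/1)
  emit 'b', narrow to [0/1, 1/5)

Answer: 0/1 1/5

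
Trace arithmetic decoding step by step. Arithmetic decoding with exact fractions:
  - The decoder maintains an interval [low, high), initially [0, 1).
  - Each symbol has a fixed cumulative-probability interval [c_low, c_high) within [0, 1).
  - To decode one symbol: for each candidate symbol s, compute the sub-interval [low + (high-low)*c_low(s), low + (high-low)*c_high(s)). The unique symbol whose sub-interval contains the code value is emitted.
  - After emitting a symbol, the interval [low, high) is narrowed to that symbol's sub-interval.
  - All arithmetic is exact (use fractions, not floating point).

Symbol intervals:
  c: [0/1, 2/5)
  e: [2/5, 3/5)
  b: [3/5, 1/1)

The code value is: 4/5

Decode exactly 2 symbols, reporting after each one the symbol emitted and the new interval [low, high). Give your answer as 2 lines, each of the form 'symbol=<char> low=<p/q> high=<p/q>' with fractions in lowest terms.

Answer: symbol=b low=3/5 high=1/1
symbol=e low=19/25 high=21/25

Derivation:
Step 1: interval [0/1, 1/1), width = 1/1 - 0/1 = 1/1
  'c': [0/1 + 1/1*0/1, 0/1 + 1/1*2/5) = [0/1, 2/5)
  'e': [0/1 + 1/1*2/5, 0/1 + 1/1*3/5) = [2/5, 3/5)
  'b': [0/1 + 1/1*3/5, 0/1 + 1/1*1/1) = [3/5, 1/1) <- contains code 4/5
  emit 'b', narrow to [3/5, 1/1)
Step 2: interval [3/5, 1/1), width = 1/1 - 3/5 = 2/5
  'c': [3/5 + 2/5*0/1, 3/5 + 2/5*2/5) = [3/5, 19/25)
  'e': [3/5 + 2/5*2/5, 3/5 + 2/5*3/5) = [19/25, 21/25) <- contains code 4/5
  'b': [3/5 + 2/5*3/5, 3/5 + 2/5*1/1) = [21/25, 1/1)
  emit 'e', narrow to [19/25, 21/25)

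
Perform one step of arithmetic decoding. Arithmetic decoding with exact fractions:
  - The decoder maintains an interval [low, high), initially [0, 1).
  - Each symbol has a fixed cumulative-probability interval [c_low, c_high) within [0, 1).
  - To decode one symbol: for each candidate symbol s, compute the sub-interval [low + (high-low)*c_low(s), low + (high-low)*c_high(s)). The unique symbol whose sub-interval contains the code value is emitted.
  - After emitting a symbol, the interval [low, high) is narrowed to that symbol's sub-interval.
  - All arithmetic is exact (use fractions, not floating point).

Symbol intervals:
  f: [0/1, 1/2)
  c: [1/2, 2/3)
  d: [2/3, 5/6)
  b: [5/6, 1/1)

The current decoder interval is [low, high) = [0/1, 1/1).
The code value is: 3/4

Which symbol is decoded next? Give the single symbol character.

Interval width = high − low = 1/1 − 0/1 = 1/1
Scaled code = (code − low) / width = (3/4 − 0/1) / 1/1 = 3/4
  f: [0/1, 1/2) 
  c: [1/2, 2/3) 
  d: [2/3, 5/6) ← scaled code falls here ✓
  b: [5/6, 1/1) 

Answer: d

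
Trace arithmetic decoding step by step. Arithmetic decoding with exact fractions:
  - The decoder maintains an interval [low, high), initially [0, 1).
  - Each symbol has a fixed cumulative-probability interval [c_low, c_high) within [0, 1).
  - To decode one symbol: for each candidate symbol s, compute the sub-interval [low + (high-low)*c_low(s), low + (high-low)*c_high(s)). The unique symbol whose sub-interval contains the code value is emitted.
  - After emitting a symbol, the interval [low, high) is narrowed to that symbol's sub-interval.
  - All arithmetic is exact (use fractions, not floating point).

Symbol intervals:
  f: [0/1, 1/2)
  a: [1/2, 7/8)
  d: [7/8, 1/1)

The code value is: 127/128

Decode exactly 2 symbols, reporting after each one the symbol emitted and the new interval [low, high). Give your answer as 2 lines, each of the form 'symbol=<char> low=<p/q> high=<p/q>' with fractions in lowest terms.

Step 1: interval [0/1, 1/1), width = 1/1 - 0/1 = 1/1
  'f': [0/1 + 1/1*0/1, 0/1 + 1/1*1/2) = [0/1, 1/2)
  'a': [0/1 + 1/1*1/2, 0/1 + 1/1*7/8) = [1/2, 7/8)
  'd': [0/1 + 1/1*7/8, 0/1 + 1/1*1/1) = [7/8, 1/1) <- contains code 127/128
  emit 'd', narrow to [7/8, 1/1)
Step 2: interval [7/8, 1/1), width = 1/1 - 7/8 = 1/8
  'f': [7/8 + 1/8*0/1, 7/8 + 1/8*1/2) = [7/8, 15/16)
  'a': [7/8 + 1/8*1/2, 7/8 + 1/8*7/8) = [15/16, 63/64)
  'd': [7/8 + 1/8*7/8, 7/8 + 1/8*1/1) = [63/64, 1/1) <- contains code 127/128
  emit 'd', narrow to [63/64, 1/1)

Answer: symbol=d low=7/8 high=1/1
symbol=d low=63/64 high=1/1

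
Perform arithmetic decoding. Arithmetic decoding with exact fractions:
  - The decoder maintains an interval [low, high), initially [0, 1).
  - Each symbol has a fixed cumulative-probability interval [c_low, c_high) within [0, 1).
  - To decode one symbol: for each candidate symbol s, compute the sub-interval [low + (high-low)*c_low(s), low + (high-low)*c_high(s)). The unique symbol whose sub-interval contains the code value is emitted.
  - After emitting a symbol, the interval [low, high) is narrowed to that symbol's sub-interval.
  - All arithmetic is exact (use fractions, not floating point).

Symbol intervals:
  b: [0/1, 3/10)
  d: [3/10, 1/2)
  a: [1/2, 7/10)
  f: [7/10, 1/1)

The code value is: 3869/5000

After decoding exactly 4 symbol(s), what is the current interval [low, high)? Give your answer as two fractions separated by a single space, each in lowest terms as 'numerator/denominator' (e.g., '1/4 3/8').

Step 1: interval [0/1, 1/1), width = 1/1 - 0/1 = 1/1
  'b': [0/1 + 1/1*0/1, 0/1 + 1/1*3/10) = [0/1, 3/10)
  'd': [0/1 + 1/1*3/10, 0/1 + 1/1*1/2) = [3/10, 1/2)
  'a': [0/1 + 1/1*1/2, 0/1 + 1/1*7/10) = [1/2, 7/10)
  'f': [0/1 + 1/1*7/10, 0/1 + 1/1*1/1) = [7/10, 1/1) <- contains code 3869/5000
  emit 'f', narrow to [7/10, 1/1)
Step 2: interval [7/10, 1/1), width = 1/1 - 7/10 = 3/10
  'b': [7/10 + 3/10*0/1, 7/10 + 3/10*3/10) = [7/10, 79/100) <- contains code 3869/5000
  'd': [7/10 + 3/10*3/10, 7/10 + 3/10*1/2) = [79/100, 17/20)
  'a': [7/10 + 3/10*1/2, 7/10 + 3/10*7/10) = [17/20, 91/100)
  'f': [7/10 + 3/10*7/10, 7/10 + 3/10*1/1) = [91/100, 1/1)
  emit 'b', narrow to [7/10, 79/100)
Step 3: interval [7/10, 79/100), width = 79/100 - 7/10 = 9/100
  'b': [7/10 + 9/100*0/1, 7/10 + 9/100*3/10) = [7/10, 727/1000)
  'd': [7/10 + 9/100*3/10, 7/10 + 9/100*1/2) = [727/1000, 149/200)
  'a': [7/10 + 9/100*1/2, 7/10 + 9/100*7/10) = [149/200, 763/1000)
  'f': [7/10 + 9/100*7/10, 7/10 + 9/100*1/1) = [763/1000, 79/100) <- contains code 3869/5000
  emit 'f', narrow to [763/1000, 79/100)
Step 4: interval [763/1000, 79/100), width = 79/100 - 763/1000 = 27/1000
  'b': [763/1000 + 27/1000*0/1, 763/1000 + 27/1000*3/10) = [763/1000, 7711/10000)
  'd': [763/1000 + 27/1000*3/10, 763/1000 + 27/1000*1/2) = [7711/10000, 1553/2000) <- contains code 3869/5000
  'a': [763/1000 + 27/1000*1/2, 763/1000 + 27/1000*7/10) = [1553/2000, 7819/10000)
  'f': [763/1000 + 27/1000*7/10, 763/1000 + 27/1000*1/1) = [7819/10000, 79/100)
  emit 'd', narrow to [7711/10000, 1553/2000)

Answer: 7711/10000 1553/2000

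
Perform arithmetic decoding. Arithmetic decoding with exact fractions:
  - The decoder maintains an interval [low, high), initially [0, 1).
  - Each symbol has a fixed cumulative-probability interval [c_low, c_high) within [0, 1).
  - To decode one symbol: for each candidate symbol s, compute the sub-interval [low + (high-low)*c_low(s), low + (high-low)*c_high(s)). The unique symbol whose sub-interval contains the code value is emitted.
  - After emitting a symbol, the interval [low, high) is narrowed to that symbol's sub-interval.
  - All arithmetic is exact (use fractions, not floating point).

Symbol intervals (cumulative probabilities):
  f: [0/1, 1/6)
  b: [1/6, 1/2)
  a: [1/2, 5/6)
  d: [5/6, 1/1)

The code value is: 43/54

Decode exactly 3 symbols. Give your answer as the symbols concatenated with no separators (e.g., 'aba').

Step 1: interval [0/1, 1/1), width = 1/1 - 0/1 = 1/1
  'f': [0/1 + 1/1*0/1, 0/1 + 1/1*1/6) = [0/1, 1/6)
  'b': [0/1 + 1/1*1/6, 0/1 + 1/1*1/2) = [1/6, 1/2)
  'a': [0/1 + 1/1*1/2, 0/1 + 1/1*5/6) = [1/2, 5/6) <- contains code 43/54
  'd': [0/1 + 1/1*5/6, 0/1 + 1/1*1/1) = [5/6, 1/1)
  emit 'a', narrow to [1/2, 5/6)
Step 2: interval [1/2, 5/6), width = 5/6 - 1/2 = 1/3
  'f': [1/2 + 1/3*0/1, 1/2 + 1/3*1/6) = [1/2, 5/9)
  'b': [1/2 + 1/3*1/6, 1/2 + 1/3*1/2) = [5/9, 2/3)
  'a': [1/2 + 1/3*1/2, 1/2 + 1/3*5/6) = [2/3, 7/9)
  'd': [1/2 + 1/3*5/6, 1/2 + 1/3*1/1) = [7/9, 5/6) <- contains code 43/54
  emit 'd', narrow to [7/9, 5/6)
Step 3: interval [7/9, 5/6), width = 5/6 - 7/9 = 1/18
  'f': [7/9 + 1/18*0/1, 7/9 + 1/18*1/6) = [7/9, 85/108)
  'b': [7/9 + 1/18*1/6, 7/9 + 1/18*1/2) = [85/108, 29/36) <- contains code 43/54
  'a': [7/9 + 1/18*1/2, 7/9 + 1/18*5/6) = [29/36, 89/108)
  'd': [7/9 + 1/18*5/6, 7/9 + 1/18*1/1) = [89/108, 5/6)
  emit 'b', narrow to [85/108, 29/36)

Answer: adb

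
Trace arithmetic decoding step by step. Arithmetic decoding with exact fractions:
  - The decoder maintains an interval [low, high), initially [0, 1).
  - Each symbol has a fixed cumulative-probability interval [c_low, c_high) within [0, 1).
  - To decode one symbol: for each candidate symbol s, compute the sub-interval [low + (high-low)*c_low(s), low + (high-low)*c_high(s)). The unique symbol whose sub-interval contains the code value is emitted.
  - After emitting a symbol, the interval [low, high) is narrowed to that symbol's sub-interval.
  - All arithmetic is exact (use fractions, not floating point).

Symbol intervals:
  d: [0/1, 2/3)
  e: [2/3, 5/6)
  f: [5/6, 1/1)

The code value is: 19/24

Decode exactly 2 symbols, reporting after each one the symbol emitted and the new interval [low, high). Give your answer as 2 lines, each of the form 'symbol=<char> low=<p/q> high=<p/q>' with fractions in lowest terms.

Step 1: interval [0/1, 1/1), width = 1/1 - 0/1 = 1/1
  'd': [0/1 + 1/1*0/1, 0/1 + 1/1*2/3) = [0/1, 2/3)
  'e': [0/1 + 1/1*2/3, 0/1 + 1/1*5/6) = [2/3, 5/6) <- contains code 19/24
  'f': [0/1 + 1/1*5/6, 0/1 + 1/1*1/1) = [5/6, 1/1)
  emit 'e', narrow to [2/3, 5/6)
Step 2: interval [2/3, 5/6), width = 5/6 - 2/3 = 1/6
  'd': [2/3 + 1/6*0/1, 2/3 + 1/6*2/3) = [2/3, 7/9)
  'e': [2/3 + 1/6*2/3, 2/3 + 1/6*5/6) = [7/9, 29/36) <- contains code 19/24
  'f': [2/3 + 1/6*5/6, 2/3 + 1/6*1/1) = [29/36, 5/6)
  emit 'e', narrow to [7/9, 29/36)

Answer: symbol=e low=2/3 high=5/6
symbol=e low=7/9 high=29/36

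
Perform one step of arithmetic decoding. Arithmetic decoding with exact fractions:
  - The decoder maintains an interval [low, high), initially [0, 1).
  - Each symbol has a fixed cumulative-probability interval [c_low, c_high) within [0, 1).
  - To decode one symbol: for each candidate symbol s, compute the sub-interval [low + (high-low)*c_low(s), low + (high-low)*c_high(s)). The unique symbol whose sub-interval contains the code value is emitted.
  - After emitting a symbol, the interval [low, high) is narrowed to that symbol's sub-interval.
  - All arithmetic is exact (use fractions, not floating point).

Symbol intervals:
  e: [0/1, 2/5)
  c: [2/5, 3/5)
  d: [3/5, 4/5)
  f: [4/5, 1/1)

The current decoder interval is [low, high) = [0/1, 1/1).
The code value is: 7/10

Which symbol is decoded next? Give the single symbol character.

Interval width = high − low = 1/1 − 0/1 = 1/1
Scaled code = (code − low) / width = (7/10 − 0/1) / 1/1 = 7/10
  e: [0/1, 2/5) 
  c: [2/5, 3/5) 
  d: [3/5, 4/5) ← scaled code falls here ✓
  f: [4/5, 1/1) 

Answer: d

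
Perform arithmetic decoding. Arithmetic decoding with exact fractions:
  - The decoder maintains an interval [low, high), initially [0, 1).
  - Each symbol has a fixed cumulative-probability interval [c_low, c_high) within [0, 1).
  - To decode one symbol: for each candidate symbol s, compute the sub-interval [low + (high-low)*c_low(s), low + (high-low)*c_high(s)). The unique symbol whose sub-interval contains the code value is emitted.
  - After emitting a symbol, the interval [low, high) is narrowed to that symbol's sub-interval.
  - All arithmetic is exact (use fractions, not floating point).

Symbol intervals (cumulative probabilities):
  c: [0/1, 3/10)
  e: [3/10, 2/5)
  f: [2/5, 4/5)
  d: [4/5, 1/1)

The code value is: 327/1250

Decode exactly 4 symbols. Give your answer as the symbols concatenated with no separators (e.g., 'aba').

Step 1: interval [0/1, 1/1), width = 1/1 - 0/1 = 1/1
  'c': [0/1 + 1/1*0/1, 0/1 + 1/1*3/10) = [0/1, 3/10) <- contains code 327/1250
  'e': [0/1 + 1/1*3/10, 0/1 + 1/1*2/5) = [3/10, 2/5)
  'f': [0/1 + 1/1*2/5, 0/1 + 1/1*4/5) = [2/5, 4/5)
  'd': [0/1 + 1/1*4/5, 0/1 + 1/1*1/1) = [4/5, 1/1)
  emit 'c', narrow to [0/1, 3/10)
Step 2: interval [0/1, 3/10), width = 3/10 - 0/1 = 3/10
  'c': [0/1 + 3/10*0/1, 0/1 + 3/10*3/10) = [0/1, 9/100)
  'e': [0/1 + 3/10*3/10, 0/1 + 3/10*2/5) = [9/100, 3/25)
  'f': [0/1 + 3/10*2/5, 0/1 + 3/10*4/5) = [3/25, 6/25)
  'd': [0/1 + 3/10*4/5, 0/1 + 3/10*1/1) = [6/25, 3/10) <- contains code 327/1250
  emit 'd', narrow to [6/25, 3/10)
Step 3: interval [6/25, 3/10), width = 3/10 - 6/25 = 3/50
  'c': [6/25 + 3/50*0/1, 6/25 + 3/50*3/10) = [6/25, 129/500)
  'e': [6/25 + 3/50*3/10, 6/25 + 3/50*2/5) = [129/500, 33/125) <- contains code 327/1250
  'f': [6/25 + 3/50*2/5, 6/25 + 3/50*4/5) = [33/125, 36/125)
  'd': [6/25 + 3/50*4/5, 6/25 + 3/50*1/1) = [36/125, 3/10)
  emit 'e', narrow to [129/500, 33/125)
Step 4: interval [129/500, 33/125), width = 33/125 - 129/500 = 3/500
  'c': [129/500 + 3/500*0/1, 129/500 + 3/500*3/10) = [129/500, 1299/5000)
  'e': [129/500 + 3/500*3/10, 129/500 + 3/500*2/5) = [1299/5000, 651/2500)
  'f': [129/500 + 3/500*2/5, 129/500 + 3/500*4/5) = [651/2500, 657/2500) <- contains code 327/1250
  'd': [129/500 + 3/500*4/5, 129/500 + 3/500*1/1) = [657/2500, 33/125)
  emit 'f', narrow to [651/2500, 657/2500)

Answer: cdef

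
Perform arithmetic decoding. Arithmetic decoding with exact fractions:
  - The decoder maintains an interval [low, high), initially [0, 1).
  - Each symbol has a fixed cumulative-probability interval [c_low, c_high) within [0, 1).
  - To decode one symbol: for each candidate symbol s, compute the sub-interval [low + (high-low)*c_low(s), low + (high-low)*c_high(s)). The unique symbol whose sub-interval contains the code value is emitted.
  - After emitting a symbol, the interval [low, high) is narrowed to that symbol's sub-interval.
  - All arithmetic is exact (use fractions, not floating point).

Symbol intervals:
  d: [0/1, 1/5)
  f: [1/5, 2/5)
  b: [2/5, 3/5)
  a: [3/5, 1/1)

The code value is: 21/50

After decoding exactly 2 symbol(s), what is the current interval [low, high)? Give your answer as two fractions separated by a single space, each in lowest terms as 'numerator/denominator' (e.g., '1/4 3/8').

Answer: 2/5 11/25

Derivation:
Step 1: interval [0/1, 1/1), width = 1/1 - 0/1 = 1/1
  'd': [0/1 + 1/1*0/1, 0/1 + 1/1*1/5) = [0/1, 1/5)
  'f': [0/1 + 1/1*1/5, 0/1 + 1/1*2/5) = [1/5, 2/5)
  'b': [0/1 + 1/1*2/5, 0/1 + 1/1*3/5) = [2/5, 3/5) <- contains code 21/50
  'a': [0/1 + 1/1*3/5, 0/1 + 1/1*1/1) = [3/5, 1/1)
  emit 'b', narrow to [2/5, 3/5)
Step 2: interval [2/5, 3/5), width = 3/5 - 2/5 = 1/5
  'd': [2/5 + 1/5*0/1, 2/5 + 1/5*1/5) = [2/5, 11/25) <- contains code 21/50
  'f': [2/5 + 1/5*1/5, 2/5 + 1/5*2/5) = [11/25, 12/25)
  'b': [2/5 + 1/5*2/5, 2/5 + 1/5*3/5) = [12/25, 13/25)
  'a': [2/5 + 1/5*3/5, 2/5 + 1/5*1/1) = [13/25, 3/5)
  emit 'd', narrow to [2/5, 11/25)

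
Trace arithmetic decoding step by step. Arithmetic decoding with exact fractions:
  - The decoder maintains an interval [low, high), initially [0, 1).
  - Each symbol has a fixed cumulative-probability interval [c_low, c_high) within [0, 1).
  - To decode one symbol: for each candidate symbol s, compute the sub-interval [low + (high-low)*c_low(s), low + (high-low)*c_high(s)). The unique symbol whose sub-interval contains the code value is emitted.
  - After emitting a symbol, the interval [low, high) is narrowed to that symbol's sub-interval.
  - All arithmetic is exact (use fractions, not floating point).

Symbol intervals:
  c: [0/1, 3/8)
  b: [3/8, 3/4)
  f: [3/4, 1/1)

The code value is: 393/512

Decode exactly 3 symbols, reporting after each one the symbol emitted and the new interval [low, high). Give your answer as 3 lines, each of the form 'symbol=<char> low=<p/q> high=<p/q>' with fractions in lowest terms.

Answer: symbol=f low=3/4 high=1/1
symbol=c low=3/4 high=27/32
symbol=c low=3/4 high=201/256

Derivation:
Step 1: interval [0/1, 1/1), width = 1/1 - 0/1 = 1/1
  'c': [0/1 + 1/1*0/1, 0/1 + 1/1*3/8) = [0/1, 3/8)
  'b': [0/1 + 1/1*3/8, 0/1 + 1/1*3/4) = [3/8, 3/4)
  'f': [0/1 + 1/1*3/4, 0/1 + 1/1*1/1) = [3/4, 1/1) <- contains code 393/512
  emit 'f', narrow to [3/4, 1/1)
Step 2: interval [3/4, 1/1), width = 1/1 - 3/4 = 1/4
  'c': [3/4 + 1/4*0/1, 3/4 + 1/4*3/8) = [3/4, 27/32) <- contains code 393/512
  'b': [3/4 + 1/4*3/8, 3/4 + 1/4*3/4) = [27/32, 15/16)
  'f': [3/4 + 1/4*3/4, 3/4 + 1/4*1/1) = [15/16, 1/1)
  emit 'c', narrow to [3/4, 27/32)
Step 3: interval [3/4, 27/32), width = 27/32 - 3/4 = 3/32
  'c': [3/4 + 3/32*0/1, 3/4 + 3/32*3/8) = [3/4, 201/256) <- contains code 393/512
  'b': [3/4 + 3/32*3/8, 3/4 + 3/32*3/4) = [201/256, 105/128)
  'f': [3/4 + 3/32*3/4, 3/4 + 3/32*1/1) = [105/128, 27/32)
  emit 'c', narrow to [3/4, 201/256)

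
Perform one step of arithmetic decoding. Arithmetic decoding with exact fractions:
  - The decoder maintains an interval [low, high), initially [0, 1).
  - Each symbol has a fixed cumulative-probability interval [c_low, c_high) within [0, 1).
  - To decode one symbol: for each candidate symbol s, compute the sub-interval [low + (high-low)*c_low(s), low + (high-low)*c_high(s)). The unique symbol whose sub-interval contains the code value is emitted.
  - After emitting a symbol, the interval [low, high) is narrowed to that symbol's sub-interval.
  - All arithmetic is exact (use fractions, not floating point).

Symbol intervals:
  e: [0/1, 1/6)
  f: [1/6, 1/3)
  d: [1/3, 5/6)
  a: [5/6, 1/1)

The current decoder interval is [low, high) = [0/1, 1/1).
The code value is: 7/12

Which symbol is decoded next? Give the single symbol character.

Answer: d

Derivation:
Interval width = high − low = 1/1 − 0/1 = 1/1
Scaled code = (code − low) / width = (7/12 − 0/1) / 1/1 = 7/12
  e: [0/1, 1/6) 
  f: [1/6, 1/3) 
  d: [1/3, 5/6) ← scaled code falls here ✓
  a: [5/6, 1/1) 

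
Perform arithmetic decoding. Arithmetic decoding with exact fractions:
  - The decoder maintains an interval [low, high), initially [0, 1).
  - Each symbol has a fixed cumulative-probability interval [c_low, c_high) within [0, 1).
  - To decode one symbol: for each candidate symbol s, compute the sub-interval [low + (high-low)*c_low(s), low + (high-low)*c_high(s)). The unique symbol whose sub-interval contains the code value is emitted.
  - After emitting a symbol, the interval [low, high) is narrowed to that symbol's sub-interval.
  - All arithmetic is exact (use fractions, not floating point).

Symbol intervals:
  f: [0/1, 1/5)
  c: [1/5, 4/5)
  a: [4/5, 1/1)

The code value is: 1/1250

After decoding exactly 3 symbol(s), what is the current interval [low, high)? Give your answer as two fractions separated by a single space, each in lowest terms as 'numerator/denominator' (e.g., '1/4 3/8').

Step 1: interval [0/1, 1/1), width = 1/1 - 0/1 = 1/1
  'f': [0/1 + 1/1*0/1, 0/1 + 1/1*1/5) = [0/1, 1/5) <- contains code 1/1250
  'c': [0/1 + 1/1*1/5, 0/1 + 1/1*4/5) = [1/5, 4/5)
  'a': [0/1 + 1/1*4/5, 0/1 + 1/1*1/1) = [4/5, 1/1)
  emit 'f', narrow to [0/1, 1/5)
Step 2: interval [0/1, 1/5), width = 1/5 - 0/1 = 1/5
  'f': [0/1 + 1/5*0/1, 0/1 + 1/5*1/5) = [0/1, 1/25) <- contains code 1/1250
  'c': [0/1 + 1/5*1/5, 0/1 + 1/5*4/5) = [1/25, 4/25)
  'a': [0/1 + 1/5*4/5, 0/1 + 1/5*1/1) = [4/25, 1/5)
  emit 'f', narrow to [0/1, 1/25)
Step 3: interval [0/1, 1/25), width = 1/25 - 0/1 = 1/25
  'f': [0/1 + 1/25*0/1, 0/1 + 1/25*1/5) = [0/1, 1/125) <- contains code 1/1250
  'c': [0/1 + 1/25*1/5, 0/1 + 1/25*4/5) = [1/125, 4/125)
  'a': [0/1 + 1/25*4/5, 0/1 + 1/25*1/1) = [4/125, 1/25)
  emit 'f', narrow to [0/1, 1/125)

Answer: 0/1 1/125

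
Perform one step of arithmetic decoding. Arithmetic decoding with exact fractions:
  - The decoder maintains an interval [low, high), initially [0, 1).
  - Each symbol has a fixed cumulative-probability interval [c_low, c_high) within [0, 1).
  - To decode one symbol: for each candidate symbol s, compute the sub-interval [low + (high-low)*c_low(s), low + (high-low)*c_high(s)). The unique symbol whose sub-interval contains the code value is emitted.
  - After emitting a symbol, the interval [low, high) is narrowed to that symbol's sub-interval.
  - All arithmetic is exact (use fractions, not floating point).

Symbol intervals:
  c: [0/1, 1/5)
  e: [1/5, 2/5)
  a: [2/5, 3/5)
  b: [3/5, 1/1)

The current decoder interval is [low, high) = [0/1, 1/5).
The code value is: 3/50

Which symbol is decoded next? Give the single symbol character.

Answer: e

Derivation:
Interval width = high − low = 1/5 − 0/1 = 1/5
Scaled code = (code − low) / width = (3/50 − 0/1) / 1/5 = 3/10
  c: [0/1, 1/5) 
  e: [1/5, 2/5) ← scaled code falls here ✓
  a: [2/5, 3/5) 
  b: [3/5, 1/1) 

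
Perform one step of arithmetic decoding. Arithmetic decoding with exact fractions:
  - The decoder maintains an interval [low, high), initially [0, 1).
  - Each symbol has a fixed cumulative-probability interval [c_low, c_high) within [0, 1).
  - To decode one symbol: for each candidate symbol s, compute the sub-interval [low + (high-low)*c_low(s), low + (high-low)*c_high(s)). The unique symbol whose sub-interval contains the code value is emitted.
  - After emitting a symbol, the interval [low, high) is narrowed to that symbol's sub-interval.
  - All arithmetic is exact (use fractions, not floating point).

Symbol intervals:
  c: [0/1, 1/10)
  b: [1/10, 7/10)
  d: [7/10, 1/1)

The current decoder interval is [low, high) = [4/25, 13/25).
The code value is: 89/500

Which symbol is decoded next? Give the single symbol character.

Interval width = high − low = 13/25 − 4/25 = 9/25
Scaled code = (code − low) / width = (89/500 − 4/25) / 9/25 = 1/20
  c: [0/1, 1/10) ← scaled code falls here ✓
  b: [1/10, 7/10) 
  d: [7/10, 1/1) 

Answer: c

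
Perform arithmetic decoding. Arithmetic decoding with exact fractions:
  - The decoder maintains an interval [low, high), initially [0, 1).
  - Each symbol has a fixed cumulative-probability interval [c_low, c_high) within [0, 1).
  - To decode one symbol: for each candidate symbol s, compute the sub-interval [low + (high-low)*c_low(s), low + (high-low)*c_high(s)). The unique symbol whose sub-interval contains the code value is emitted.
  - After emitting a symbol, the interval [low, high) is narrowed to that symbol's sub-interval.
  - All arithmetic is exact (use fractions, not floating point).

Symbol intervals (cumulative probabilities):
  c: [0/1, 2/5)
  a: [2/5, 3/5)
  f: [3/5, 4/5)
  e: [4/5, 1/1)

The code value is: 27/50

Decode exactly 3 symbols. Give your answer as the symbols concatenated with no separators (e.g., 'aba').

Step 1: interval [0/1, 1/1), width = 1/1 - 0/1 = 1/1
  'c': [0/1 + 1/1*0/1, 0/1 + 1/1*2/5) = [0/1, 2/5)
  'a': [0/1 + 1/1*2/5, 0/1 + 1/1*3/5) = [2/5, 3/5) <- contains code 27/50
  'f': [0/1 + 1/1*3/5, 0/1 + 1/1*4/5) = [3/5, 4/5)
  'e': [0/1 + 1/1*4/5, 0/1 + 1/1*1/1) = [4/5, 1/1)
  emit 'a', narrow to [2/5, 3/5)
Step 2: interval [2/5, 3/5), width = 3/5 - 2/5 = 1/5
  'c': [2/5 + 1/5*0/1, 2/5 + 1/5*2/5) = [2/5, 12/25)
  'a': [2/5 + 1/5*2/5, 2/5 + 1/5*3/5) = [12/25, 13/25)
  'f': [2/5 + 1/5*3/5, 2/5 + 1/5*4/5) = [13/25, 14/25) <- contains code 27/50
  'e': [2/5 + 1/5*4/5, 2/5 + 1/5*1/1) = [14/25, 3/5)
  emit 'f', narrow to [13/25, 14/25)
Step 3: interval [13/25, 14/25), width = 14/25 - 13/25 = 1/25
  'c': [13/25 + 1/25*0/1, 13/25 + 1/25*2/5) = [13/25, 67/125)
  'a': [13/25 + 1/25*2/5, 13/25 + 1/25*3/5) = [67/125, 68/125) <- contains code 27/50
  'f': [13/25 + 1/25*3/5, 13/25 + 1/25*4/5) = [68/125, 69/125)
  'e': [13/25 + 1/25*4/5, 13/25 + 1/25*1/1) = [69/125, 14/25)
  emit 'a', narrow to [67/125, 68/125)

Answer: afa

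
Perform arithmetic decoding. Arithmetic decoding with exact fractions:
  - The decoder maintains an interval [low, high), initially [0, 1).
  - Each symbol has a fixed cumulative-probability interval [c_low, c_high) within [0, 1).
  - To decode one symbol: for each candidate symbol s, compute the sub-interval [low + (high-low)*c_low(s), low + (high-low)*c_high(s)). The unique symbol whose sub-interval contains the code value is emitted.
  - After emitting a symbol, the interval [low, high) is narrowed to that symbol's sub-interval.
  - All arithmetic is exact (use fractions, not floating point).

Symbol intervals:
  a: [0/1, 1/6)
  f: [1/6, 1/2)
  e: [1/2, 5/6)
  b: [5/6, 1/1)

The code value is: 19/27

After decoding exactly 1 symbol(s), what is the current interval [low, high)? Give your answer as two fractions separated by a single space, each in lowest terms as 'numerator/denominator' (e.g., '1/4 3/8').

Answer: 1/2 5/6

Derivation:
Step 1: interval [0/1, 1/1), width = 1/1 - 0/1 = 1/1
  'a': [0/1 + 1/1*0/1, 0/1 + 1/1*1/6) = [0/1, 1/6)
  'f': [0/1 + 1/1*1/6, 0/1 + 1/1*1/2) = [1/6, 1/2)
  'e': [0/1 + 1/1*1/2, 0/1 + 1/1*5/6) = [1/2, 5/6) <- contains code 19/27
  'b': [0/1 + 1/1*5/6, 0/1 + 1/1*1/1) = [5/6, 1/1)
  emit 'e', narrow to [1/2, 5/6)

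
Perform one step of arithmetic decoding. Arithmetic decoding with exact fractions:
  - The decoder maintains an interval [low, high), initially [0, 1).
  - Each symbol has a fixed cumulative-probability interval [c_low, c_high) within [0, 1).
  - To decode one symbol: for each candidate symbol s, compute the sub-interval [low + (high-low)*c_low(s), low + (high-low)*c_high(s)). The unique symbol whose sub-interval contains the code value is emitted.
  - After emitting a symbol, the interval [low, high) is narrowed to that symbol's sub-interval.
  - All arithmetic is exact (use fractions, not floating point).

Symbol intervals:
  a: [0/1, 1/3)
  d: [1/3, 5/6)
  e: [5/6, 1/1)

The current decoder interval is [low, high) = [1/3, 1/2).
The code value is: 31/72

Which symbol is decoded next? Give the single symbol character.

Answer: d

Derivation:
Interval width = high − low = 1/2 − 1/3 = 1/6
Scaled code = (code − low) / width = (31/72 − 1/3) / 1/6 = 7/12
  a: [0/1, 1/3) 
  d: [1/3, 5/6) ← scaled code falls here ✓
  e: [5/6, 1/1) 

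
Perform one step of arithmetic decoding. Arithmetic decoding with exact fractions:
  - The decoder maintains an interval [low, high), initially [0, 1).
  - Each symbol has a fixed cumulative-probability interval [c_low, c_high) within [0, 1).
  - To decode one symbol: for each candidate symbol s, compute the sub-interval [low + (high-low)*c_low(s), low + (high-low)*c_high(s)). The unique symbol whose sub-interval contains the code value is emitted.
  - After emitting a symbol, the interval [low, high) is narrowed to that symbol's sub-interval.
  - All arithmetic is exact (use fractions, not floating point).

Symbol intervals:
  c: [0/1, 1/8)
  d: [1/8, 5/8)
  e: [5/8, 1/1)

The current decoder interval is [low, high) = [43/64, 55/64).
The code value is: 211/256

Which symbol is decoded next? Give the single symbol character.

Interval width = high − low = 55/64 − 43/64 = 3/16
Scaled code = (code − low) / width = (211/256 − 43/64) / 3/16 = 13/16
  c: [0/1, 1/8) 
  d: [1/8, 5/8) 
  e: [5/8, 1/1) ← scaled code falls here ✓

Answer: e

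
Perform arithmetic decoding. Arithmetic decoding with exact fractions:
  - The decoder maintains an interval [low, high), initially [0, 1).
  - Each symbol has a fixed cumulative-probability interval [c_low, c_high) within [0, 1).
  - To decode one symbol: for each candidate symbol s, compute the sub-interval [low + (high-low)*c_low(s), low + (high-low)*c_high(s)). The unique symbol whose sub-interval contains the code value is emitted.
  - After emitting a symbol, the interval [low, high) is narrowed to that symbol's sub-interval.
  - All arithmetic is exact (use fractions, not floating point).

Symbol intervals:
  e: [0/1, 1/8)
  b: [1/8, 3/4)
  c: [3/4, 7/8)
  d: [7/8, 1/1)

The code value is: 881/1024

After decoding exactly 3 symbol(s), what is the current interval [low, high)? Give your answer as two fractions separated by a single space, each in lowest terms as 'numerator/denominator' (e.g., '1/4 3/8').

Answer: 55/64 441/512

Derivation:
Step 1: interval [0/1, 1/1), width = 1/1 - 0/1 = 1/1
  'e': [0/1 + 1/1*0/1, 0/1 + 1/1*1/8) = [0/1, 1/8)
  'b': [0/1 + 1/1*1/8, 0/1 + 1/1*3/4) = [1/8, 3/4)
  'c': [0/1 + 1/1*3/4, 0/1 + 1/1*7/8) = [3/4, 7/8) <- contains code 881/1024
  'd': [0/1 + 1/1*7/8, 0/1 + 1/1*1/1) = [7/8, 1/1)
  emit 'c', narrow to [3/4, 7/8)
Step 2: interval [3/4, 7/8), width = 7/8 - 3/4 = 1/8
  'e': [3/4 + 1/8*0/1, 3/4 + 1/8*1/8) = [3/4, 49/64)
  'b': [3/4 + 1/8*1/8, 3/4 + 1/8*3/4) = [49/64, 27/32)
  'c': [3/4 + 1/8*3/4, 3/4 + 1/8*7/8) = [27/32, 55/64)
  'd': [3/4 + 1/8*7/8, 3/4 + 1/8*1/1) = [55/64, 7/8) <- contains code 881/1024
  emit 'd', narrow to [55/64, 7/8)
Step 3: interval [55/64, 7/8), width = 7/8 - 55/64 = 1/64
  'e': [55/64 + 1/64*0/1, 55/64 + 1/64*1/8) = [55/64, 441/512) <- contains code 881/1024
  'b': [55/64 + 1/64*1/8, 55/64 + 1/64*3/4) = [441/512, 223/256)
  'c': [55/64 + 1/64*3/4, 55/64 + 1/64*7/8) = [223/256, 447/512)
  'd': [55/64 + 1/64*7/8, 55/64 + 1/64*1/1) = [447/512, 7/8)
  emit 'e', narrow to [55/64, 441/512)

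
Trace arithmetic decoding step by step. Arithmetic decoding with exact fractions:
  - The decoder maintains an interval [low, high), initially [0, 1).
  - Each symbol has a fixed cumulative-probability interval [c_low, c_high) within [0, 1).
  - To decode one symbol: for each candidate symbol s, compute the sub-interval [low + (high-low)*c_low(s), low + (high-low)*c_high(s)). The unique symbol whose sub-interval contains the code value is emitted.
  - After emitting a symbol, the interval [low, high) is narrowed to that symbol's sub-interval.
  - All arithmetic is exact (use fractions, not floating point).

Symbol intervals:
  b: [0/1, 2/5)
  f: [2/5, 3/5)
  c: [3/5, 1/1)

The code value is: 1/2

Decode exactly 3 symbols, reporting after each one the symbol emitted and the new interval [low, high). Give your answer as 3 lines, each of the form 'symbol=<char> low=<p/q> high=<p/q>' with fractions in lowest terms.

Step 1: interval [0/1, 1/1), width = 1/1 - 0/1 = 1/1
  'b': [0/1 + 1/1*0/1, 0/1 + 1/1*2/5) = [0/1, 2/5)
  'f': [0/1 + 1/1*2/5, 0/1 + 1/1*3/5) = [2/5, 3/5) <- contains code 1/2
  'c': [0/1 + 1/1*3/5, 0/1 + 1/1*1/1) = [3/5, 1/1)
  emit 'f', narrow to [2/5, 3/5)
Step 2: interval [2/5, 3/5), width = 3/5 - 2/5 = 1/5
  'b': [2/5 + 1/5*0/1, 2/5 + 1/5*2/5) = [2/5, 12/25)
  'f': [2/5 + 1/5*2/5, 2/5 + 1/5*3/5) = [12/25, 13/25) <- contains code 1/2
  'c': [2/5 + 1/5*3/5, 2/5 + 1/5*1/1) = [13/25, 3/5)
  emit 'f', narrow to [12/25, 13/25)
Step 3: interval [12/25, 13/25), width = 13/25 - 12/25 = 1/25
  'b': [12/25 + 1/25*0/1, 12/25 + 1/25*2/5) = [12/25, 62/125)
  'f': [12/25 + 1/25*2/5, 12/25 + 1/25*3/5) = [62/125, 63/125) <- contains code 1/2
  'c': [12/25 + 1/25*3/5, 12/25 + 1/25*1/1) = [63/125, 13/25)
  emit 'f', narrow to [62/125, 63/125)

Answer: symbol=f low=2/5 high=3/5
symbol=f low=12/25 high=13/25
symbol=f low=62/125 high=63/125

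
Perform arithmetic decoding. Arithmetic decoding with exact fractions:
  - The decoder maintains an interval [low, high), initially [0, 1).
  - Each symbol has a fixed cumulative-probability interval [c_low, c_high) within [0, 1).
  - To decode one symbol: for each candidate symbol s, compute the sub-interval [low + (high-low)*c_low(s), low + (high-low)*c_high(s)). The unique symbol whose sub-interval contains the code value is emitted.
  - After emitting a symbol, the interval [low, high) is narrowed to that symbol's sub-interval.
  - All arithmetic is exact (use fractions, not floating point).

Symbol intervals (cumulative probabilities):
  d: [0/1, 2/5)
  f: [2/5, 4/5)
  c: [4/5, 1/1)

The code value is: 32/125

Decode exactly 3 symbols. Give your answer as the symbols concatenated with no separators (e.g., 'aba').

Step 1: interval [0/1, 1/1), width = 1/1 - 0/1 = 1/1
  'd': [0/1 + 1/1*0/1, 0/1 + 1/1*2/5) = [0/1, 2/5) <- contains code 32/125
  'f': [0/1 + 1/1*2/5, 0/1 + 1/1*4/5) = [2/5, 4/5)
  'c': [0/1 + 1/1*4/5, 0/1 + 1/1*1/1) = [4/5, 1/1)
  emit 'd', narrow to [0/1, 2/5)
Step 2: interval [0/1, 2/5), width = 2/5 - 0/1 = 2/5
  'd': [0/1 + 2/5*0/1, 0/1 + 2/5*2/5) = [0/1, 4/25)
  'f': [0/1 + 2/5*2/5, 0/1 + 2/5*4/5) = [4/25, 8/25) <- contains code 32/125
  'c': [0/1 + 2/5*4/5, 0/1 + 2/5*1/1) = [8/25, 2/5)
  emit 'f', narrow to [4/25, 8/25)
Step 3: interval [4/25, 8/25), width = 8/25 - 4/25 = 4/25
  'd': [4/25 + 4/25*0/1, 4/25 + 4/25*2/5) = [4/25, 28/125)
  'f': [4/25 + 4/25*2/5, 4/25 + 4/25*4/5) = [28/125, 36/125) <- contains code 32/125
  'c': [4/25 + 4/25*4/5, 4/25 + 4/25*1/1) = [36/125, 8/25)
  emit 'f', narrow to [28/125, 36/125)

Answer: dff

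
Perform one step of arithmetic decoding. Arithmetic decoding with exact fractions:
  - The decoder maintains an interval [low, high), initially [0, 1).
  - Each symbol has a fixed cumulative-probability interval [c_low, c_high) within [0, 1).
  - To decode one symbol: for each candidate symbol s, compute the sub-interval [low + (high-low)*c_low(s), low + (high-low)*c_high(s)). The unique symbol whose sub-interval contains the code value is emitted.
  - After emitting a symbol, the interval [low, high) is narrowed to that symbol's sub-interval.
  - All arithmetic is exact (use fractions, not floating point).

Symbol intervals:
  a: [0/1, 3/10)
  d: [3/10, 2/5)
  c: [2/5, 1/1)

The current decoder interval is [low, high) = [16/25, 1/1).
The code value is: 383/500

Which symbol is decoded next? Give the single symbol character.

Interval width = high − low = 1/1 − 16/25 = 9/25
Scaled code = (code − low) / width = (383/500 − 16/25) / 9/25 = 7/20
  a: [0/1, 3/10) 
  d: [3/10, 2/5) ← scaled code falls here ✓
  c: [2/5, 1/1) 

Answer: d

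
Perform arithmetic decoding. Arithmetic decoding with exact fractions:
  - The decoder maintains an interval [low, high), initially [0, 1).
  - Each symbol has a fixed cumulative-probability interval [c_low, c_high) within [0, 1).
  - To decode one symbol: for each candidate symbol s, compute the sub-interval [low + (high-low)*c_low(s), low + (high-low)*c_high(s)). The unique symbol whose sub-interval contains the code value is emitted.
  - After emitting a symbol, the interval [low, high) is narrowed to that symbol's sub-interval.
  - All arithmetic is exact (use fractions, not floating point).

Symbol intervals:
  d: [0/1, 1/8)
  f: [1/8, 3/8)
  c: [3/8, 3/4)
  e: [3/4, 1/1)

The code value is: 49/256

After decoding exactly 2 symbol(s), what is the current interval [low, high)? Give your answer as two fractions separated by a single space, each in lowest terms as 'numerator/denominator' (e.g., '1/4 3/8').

Answer: 5/32 7/32

Derivation:
Step 1: interval [0/1, 1/1), width = 1/1 - 0/1 = 1/1
  'd': [0/1 + 1/1*0/1, 0/1 + 1/1*1/8) = [0/1, 1/8)
  'f': [0/1 + 1/1*1/8, 0/1 + 1/1*3/8) = [1/8, 3/8) <- contains code 49/256
  'c': [0/1 + 1/1*3/8, 0/1 + 1/1*3/4) = [3/8, 3/4)
  'e': [0/1 + 1/1*3/4, 0/1 + 1/1*1/1) = [3/4, 1/1)
  emit 'f', narrow to [1/8, 3/8)
Step 2: interval [1/8, 3/8), width = 3/8 - 1/8 = 1/4
  'd': [1/8 + 1/4*0/1, 1/8 + 1/4*1/8) = [1/8, 5/32)
  'f': [1/8 + 1/4*1/8, 1/8 + 1/4*3/8) = [5/32, 7/32) <- contains code 49/256
  'c': [1/8 + 1/4*3/8, 1/8 + 1/4*3/4) = [7/32, 5/16)
  'e': [1/8 + 1/4*3/4, 1/8 + 1/4*1/1) = [5/16, 3/8)
  emit 'f', narrow to [5/32, 7/32)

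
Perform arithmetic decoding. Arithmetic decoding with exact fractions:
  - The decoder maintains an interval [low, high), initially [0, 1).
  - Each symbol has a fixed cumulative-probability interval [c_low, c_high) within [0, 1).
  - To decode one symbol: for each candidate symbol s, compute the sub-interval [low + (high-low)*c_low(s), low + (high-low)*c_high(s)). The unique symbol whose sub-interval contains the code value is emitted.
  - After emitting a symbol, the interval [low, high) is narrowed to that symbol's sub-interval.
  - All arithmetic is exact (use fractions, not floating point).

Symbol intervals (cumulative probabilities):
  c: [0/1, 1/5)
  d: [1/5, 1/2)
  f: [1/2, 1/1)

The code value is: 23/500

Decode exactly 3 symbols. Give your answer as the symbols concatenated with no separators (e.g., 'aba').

Answer: cdc

Derivation:
Step 1: interval [0/1, 1/1), width = 1/1 - 0/1 = 1/1
  'c': [0/1 + 1/1*0/1, 0/1 + 1/1*1/5) = [0/1, 1/5) <- contains code 23/500
  'd': [0/1 + 1/1*1/5, 0/1 + 1/1*1/2) = [1/5, 1/2)
  'f': [0/1 + 1/1*1/2, 0/1 + 1/1*1/1) = [1/2, 1/1)
  emit 'c', narrow to [0/1, 1/5)
Step 2: interval [0/1, 1/5), width = 1/5 - 0/1 = 1/5
  'c': [0/1 + 1/5*0/1, 0/1 + 1/5*1/5) = [0/1, 1/25)
  'd': [0/1 + 1/5*1/5, 0/1 + 1/5*1/2) = [1/25, 1/10) <- contains code 23/500
  'f': [0/1 + 1/5*1/2, 0/1 + 1/5*1/1) = [1/10, 1/5)
  emit 'd', narrow to [1/25, 1/10)
Step 3: interval [1/25, 1/10), width = 1/10 - 1/25 = 3/50
  'c': [1/25 + 3/50*0/1, 1/25 + 3/50*1/5) = [1/25, 13/250) <- contains code 23/500
  'd': [1/25 + 3/50*1/5, 1/25 + 3/50*1/2) = [13/250, 7/100)
  'f': [1/25 + 3/50*1/2, 1/25 + 3/50*1/1) = [7/100, 1/10)
  emit 'c', narrow to [1/25, 13/250)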